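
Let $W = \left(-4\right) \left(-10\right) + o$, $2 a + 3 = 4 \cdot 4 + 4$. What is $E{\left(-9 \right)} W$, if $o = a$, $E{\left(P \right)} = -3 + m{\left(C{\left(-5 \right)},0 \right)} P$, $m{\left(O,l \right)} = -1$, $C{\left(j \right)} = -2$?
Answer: $291$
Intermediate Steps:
$a = \frac{17}{2}$ ($a = - \frac{3}{2} + \frac{4 \cdot 4 + 4}{2} = - \frac{3}{2} + \frac{16 + 4}{2} = - \frac{3}{2} + \frac{1}{2} \cdot 20 = - \frac{3}{2} + 10 = \frac{17}{2} \approx 8.5$)
$E{\left(P \right)} = -3 - P$
$o = \frac{17}{2} \approx 8.5$
$W = \frac{97}{2}$ ($W = \left(-4\right) \left(-10\right) + \frac{17}{2} = 40 + \frac{17}{2} = \frac{97}{2} \approx 48.5$)
$E{\left(-9 \right)} W = \left(-3 - -9\right) \frac{97}{2} = \left(-3 + 9\right) \frac{97}{2} = 6 \cdot \frac{97}{2} = 291$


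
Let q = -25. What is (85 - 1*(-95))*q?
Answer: -4500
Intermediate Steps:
(85 - 1*(-95))*q = (85 - 1*(-95))*(-25) = (85 + 95)*(-25) = 180*(-25) = -4500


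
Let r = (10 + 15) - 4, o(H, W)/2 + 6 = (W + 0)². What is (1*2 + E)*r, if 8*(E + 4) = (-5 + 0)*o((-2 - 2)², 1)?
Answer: 357/4 ≈ 89.250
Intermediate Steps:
o(H, W) = -12 + 2*W² (o(H, W) = -12 + 2*(W + 0)² = -12 + 2*W²)
E = 9/4 (E = -4 + ((-5 + 0)*(-12 + 2*1²))/8 = -4 + (-5*(-12 + 2*1))/8 = -4 + (-5*(-12 + 2))/8 = -4 + (-5*(-10))/8 = -4 + (⅛)*50 = -4 + 25/4 = 9/4 ≈ 2.2500)
r = 21 (r = 25 - 4 = 21)
(1*2 + E)*r = (1*2 + 9/4)*21 = (2 + 9/4)*21 = (17/4)*21 = 357/4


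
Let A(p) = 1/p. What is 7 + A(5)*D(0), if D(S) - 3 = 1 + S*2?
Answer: 39/5 ≈ 7.8000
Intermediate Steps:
D(S) = 4 + 2*S (D(S) = 3 + (1 + S*2) = 3 + (1 + 2*S) = 4 + 2*S)
7 + A(5)*D(0) = 7 + (4 + 2*0)/5 = 7 + (4 + 0)/5 = 7 + (1/5)*4 = 7 + 4/5 = 39/5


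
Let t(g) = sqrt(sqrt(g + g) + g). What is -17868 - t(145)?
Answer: -17868 - sqrt(145 + sqrt(290)) ≈ -17881.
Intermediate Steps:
t(g) = sqrt(g + sqrt(2)*sqrt(g)) (t(g) = sqrt(sqrt(2*g) + g) = sqrt(sqrt(2)*sqrt(g) + g) = sqrt(g + sqrt(2)*sqrt(g)))
-17868 - t(145) = -17868 - sqrt(145 + sqrt(2)*sqrt(145)) = -17868 - sqrt(145 + sqrt(290))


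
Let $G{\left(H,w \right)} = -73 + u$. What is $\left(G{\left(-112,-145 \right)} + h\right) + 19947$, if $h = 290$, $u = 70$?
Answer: $20234$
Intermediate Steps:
$G{\left(H,w \right)} = -3$ ($G{\left(H,w \right)} = -73 + 70 = -3$)
$\left(G{\left(-112,-145 \right)} + h\right) + 19947 = \left(-3 + 290\right) + 19947 = 287 + 19947 = 20234$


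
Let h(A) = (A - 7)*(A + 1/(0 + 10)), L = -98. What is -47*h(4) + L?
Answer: 4801/10 ≈ 480.10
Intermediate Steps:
h(A) = (-7 + A)*(⅒ + A) (h(A) = (-7 + A)*(A + 1/10) = (-7 + A)*(A + ⅒) = (-7 + A)*(⅒ + A))
-47*h(4) + L = -47*(-7/10 + 4² - 69/10*4) - 98 = -47*(-7/10 + 16 - 138/5) - 98 = -47*(-123/10) - 98 = 5781/10 - 98 = 4801/10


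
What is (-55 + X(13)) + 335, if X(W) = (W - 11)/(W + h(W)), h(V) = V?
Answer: 3641/13 ≈ 280.08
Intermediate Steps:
X(W) = (-11 + W)/(2*W) (X(W) = (W - 11)/(W + W) = (-11 + W)/((2*W)) = (-11 + W)*(1/(2*W)) = (-11 + W)/(2*W))
(-55 + X(13)) + 335 = (-55 + (1/2)*(-11 + 13)/13) + 335 = (-55 + (1/2)*(1/13)*2) + 335 = (-55 + 1/13) + 335 = -714/13 + 335 = 3641/13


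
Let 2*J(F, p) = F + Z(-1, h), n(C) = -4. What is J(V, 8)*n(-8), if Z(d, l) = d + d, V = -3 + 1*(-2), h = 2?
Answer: 14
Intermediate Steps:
V = -5 (V = -3 - 2 = -5)
Z(d, l) = 2*d
J(F, p) = -1 + F/2 (J(F, p) = (F + 2*(-1))/2 = (F - 2)/2 = (-2 + F)/2 = -1 + F/2)
J(V, 8)*n(-8) = (-1 + (½)*(-5))*(-4) = (-1 - 5/2)*(-4) = -7/2*(-4) = 14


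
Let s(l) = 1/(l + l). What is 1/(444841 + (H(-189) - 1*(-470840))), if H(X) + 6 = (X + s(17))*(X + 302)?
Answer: 34/30406925 ≈ 1.1182e-6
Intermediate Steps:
s(l) = 1/(2*l)
H(X) = -6 + (302 + X)*(1/34 + X) (H(X) = -6 + (X + (½)/17)*(X + 302) = -6 + (X + (½)*(1/17))*(302 + X) = -6 + (X + 1/34)*(302 + X) = -6 + (1/34 + X)*(302 + X) = -6 + (302 + X)*(1/34 + X))
1/(444841 + (H(-189) - 1*(-470840))) = 1/(444841 + ((49/17 + (-189)² + (10269/34)*(-189)) - 1*(-470840))) = 1/(444841 + ((49/17 + 35721 - 1940841/34) + 470840)) = 1/(444841 + (-726229/34 + 470840)) = 1/(444841 + 15282331/34) = 1/(30406925/34) = 34/30406925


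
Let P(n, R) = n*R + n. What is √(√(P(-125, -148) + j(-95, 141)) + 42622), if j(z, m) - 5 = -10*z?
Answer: √(42622 + √19330) ≈ 206.79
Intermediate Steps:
j(z, m) = 5 - 10*z
P(n, R) = n + R*n (P(n, R) = R*n + n = n + R*n)
√(√(P(-125, -148) + j(-95, 141)) + 42622) = √(√(-125*(1 - 148) + (5 - 10*(-95))) + 42622) = √(√(-125*(-147) + (5 + 950)) + 42622) = √(√(18375 + 955) + 42622) = √(√19330 + 42622) = √(42622 + √19330)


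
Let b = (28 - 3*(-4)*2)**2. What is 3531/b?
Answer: 3531/2704 ≈ 1.3058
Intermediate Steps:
b = 2704 (b = (28 + 12*2)**2 = (28 + 24)**2 = 52**2 = 2704)
3531/b = 3531/2704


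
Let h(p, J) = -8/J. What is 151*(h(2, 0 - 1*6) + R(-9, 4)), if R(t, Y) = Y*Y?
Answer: 7852/3 ≈ 2617.3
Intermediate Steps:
R(t, Y) = Y**2
151*(h(2, 0 - 1*6) + R(-9, 4)) = 151*(-8/(0 - 1*6) + 4**2) = 151*(-8/(0 - 6) + 16) = 151*(-8/(-6) + 16) = 151*(-8*(-1/6) + 16) = 151*(4/3 + 16) = 151*(52/3) = 7852/3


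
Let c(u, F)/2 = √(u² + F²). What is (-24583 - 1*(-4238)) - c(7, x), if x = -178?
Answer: -20345 - 2*√31733 ≈ -20701.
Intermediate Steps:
c(u, F) = 2*√(F² + u²) (c(u, F) = 2*√(u² + F²) = 2*√(F² + u²))
(-24583 - 1*(-4238)) - c(7, x) = (-24583 - 1*(-4238)) - 2*√((-178)² + 7²) = (-24583 + 4238) - 2*√(31684 + 49) = -20345 - 2*√31733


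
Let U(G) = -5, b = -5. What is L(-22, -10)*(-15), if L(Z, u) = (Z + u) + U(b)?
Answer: 555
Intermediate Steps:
L(Z, u) = -5 + Z + u (L(Z, u) = (Z + u) - 5 = -5 + Z + u)
L(-22, -10)*(-15) = (-5 - 22 - 10)*(-15) = -37*(-15) = 555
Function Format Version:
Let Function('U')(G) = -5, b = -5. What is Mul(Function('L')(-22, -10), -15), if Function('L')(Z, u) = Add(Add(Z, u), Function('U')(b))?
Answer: 555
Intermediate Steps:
Function('L')(Z, u) = Add(-5, Z, u) (Function('L')(Z, u) = Add(Add(Z, u), -5) = Add(-5, Z, u))
Mul(Function('L')(-22, -10), -15) = Mul(Add(-5, -22, -10), -15) = Mul(-37, -15) = 555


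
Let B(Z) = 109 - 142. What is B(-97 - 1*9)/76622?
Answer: -33/76622 ≈ -0.00043069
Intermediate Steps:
B(Z) = -33
B(-97 - 1*9)/76622 = -33/76622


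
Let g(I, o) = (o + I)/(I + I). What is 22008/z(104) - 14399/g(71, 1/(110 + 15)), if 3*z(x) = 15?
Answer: -77326303/3170 ≈ -24393.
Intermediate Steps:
g(I, o) = (I + o)/(2*I) (g(I, o) = (I + o)/((2*I)) = (I + o)*(1/(2*I)) = (I + o)/(2*I))
z(x) = 5 (z(x) = (⅓)*15 = 5)
22008/z(104) - 14399/g(71, 1/(110 + 15)) = 22008/5 - 14399*142/(71 + 1/(110 + 15)) = 22008*(⅕) - 14399*142/(71 + 1/125) = 22008/5 - 14399*142/(71 + 1/125) = 22008/5 - 14399/((½)*(1/71)*(8876/125)) = 22008/5 - 14399/4438/8875 = 22008/5 - 14399*8875/4438 = 22008/5 - 18255875/634 = -77326303/3170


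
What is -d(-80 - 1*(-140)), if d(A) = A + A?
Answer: -120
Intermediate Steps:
d(A) = 2*A
-d(-80 - 1*(-140)) = -2*(-80 - 1*(-140)) = -2*(-80 + 140) = -2*60 = -1*120 = -120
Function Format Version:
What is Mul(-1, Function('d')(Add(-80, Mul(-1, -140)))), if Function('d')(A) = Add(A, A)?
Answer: -120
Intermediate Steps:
Function('d')(A) = Mul(2, A)
Mul(-1, Function('d')(Add(-80, Mul(-1, -140)))) = Mul(-1, Mul(2, Add(-80, Mul(-1, -140)))) = Mul(-1, Mul(2, Add(-80, 140))) = Mul(-1, Mul(2, 60)) = Mul(-1, 120) = -120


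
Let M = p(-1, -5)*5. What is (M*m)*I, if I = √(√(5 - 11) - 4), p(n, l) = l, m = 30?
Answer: -750*√(-4 + I*√6) ≈ -440.66 - 1563.4*I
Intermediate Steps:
I = √(-4 + I*√6) (I = √(√(-6) - 4) = √(I*√6 - 4) = √(-4 + I*√6) ≈ 0.58754 + 2.0845*I)
M = -25 (M = -5*5 = -25)
(M*m)*I = (-25*30)*√(-4 + I*√6) = -750*√(-4 + I*√6)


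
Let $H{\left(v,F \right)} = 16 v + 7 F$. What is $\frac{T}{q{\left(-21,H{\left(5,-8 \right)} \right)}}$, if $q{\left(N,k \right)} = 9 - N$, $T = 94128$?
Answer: $\frac{15688}{5} \approx 3137.6$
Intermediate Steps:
$H{\left(v,F \right)} = 7 F + 16 v$
$\frac{T}{q{\left(-21,H{\left(5,-8 \right)} \right)}} = \frac{94128}{9 - -21} = \frac{94128}{9 + 21} = \frac{94128}{30} = 94128 \cdot \frac{1}{30} = \frac{15688}{5}$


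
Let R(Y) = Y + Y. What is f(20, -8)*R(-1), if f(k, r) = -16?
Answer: 32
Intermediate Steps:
R(Y) = 2*Y
f(20, -8)*R(-1) = -32*(-1) = -16*(-2) = 32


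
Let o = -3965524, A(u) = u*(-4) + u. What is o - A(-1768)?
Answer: -3970828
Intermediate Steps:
A(u) = -3*u (A(u) = -4*u + u = -3*u)
o - A(-1768) = -3965524 - (-3)*(-1768) = -3965524 - 1*5304 = -3965524 - 5304 = -3970828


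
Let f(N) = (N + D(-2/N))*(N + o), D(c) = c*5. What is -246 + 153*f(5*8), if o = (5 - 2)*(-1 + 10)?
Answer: 1628925/4 ≈ 4.0723e+5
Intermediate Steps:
D(c) = 5*c
o = 27 (o = 3*9 = 27)
f(N) = (27 + N)*(N - 10/N) (f(N) = (N + 5*(-2/N))*(N + 27) = (N - 10/N)*(27 + N) = (27 + N)*(N - 10/N))
-246 + 153*f(5*8) = -246 + 153*(-10 + (5*8)**2 - 270/(5*8) + 27*(5*8)) = -246 + 153*(-10 + 40**2 - 270/40 + 27*40) = -246 + 153*(-10 + 1600 - 270*1/40 + 1080) = -246 + 153*(-10 + 1600 - 27/4 + 1080) = -246 + 153*(10653/4) = -246 + 1629909/4 = 1628925/4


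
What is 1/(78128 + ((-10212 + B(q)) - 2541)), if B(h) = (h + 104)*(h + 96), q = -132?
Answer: 1/66383 ≈ 1.5064e-5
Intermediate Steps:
B(h) = (96 + h)*(104 + h) (B(h) = (104 + h)*(96 + h) = (96 + h)*(104 + h))
1/(78128 + ((-10212 + B(q)) - 2541)) = 1/(78128 + ((-10212 + (9984 + (-132)² + 200*(-132))) - 2541)) = 1/(78128 + ((-10212 + (9984 + 17424 - 26400)) - 2541)) = 1/(78128 + ((-10212 + 1008) - 2541)) = 1/(78128 + (-9204 - 2541)) = 1/(78128 - 11745) = 1/66383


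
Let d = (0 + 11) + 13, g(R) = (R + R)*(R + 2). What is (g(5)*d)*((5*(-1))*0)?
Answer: 0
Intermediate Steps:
g(R) = 2*R*(2 + R) (g(R) = (2*R)*(2 + R) = 2*R*(2 + R))
d = 24 (d = 11 + 13 = 24)
(g(5)*d)*((5*(-1))*0) = ((2*5*(2 + 5))*24)*((5*(-1))*0) = ((2*5*7)*24)*(-5*0) = (70*24)*0 = 1680*0 = 0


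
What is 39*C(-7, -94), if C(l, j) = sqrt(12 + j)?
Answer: 39*I*sqrt(82) ≈ 353.16*I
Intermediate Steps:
39*C(-7, -94) = 39*sqrt(12 - 94) = 39*sqrt(-82) = 39*(I*sqrt(82)) = 39*I*sqrt(82)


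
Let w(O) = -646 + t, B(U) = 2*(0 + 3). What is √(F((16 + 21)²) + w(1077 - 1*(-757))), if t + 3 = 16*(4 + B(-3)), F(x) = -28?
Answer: I*√517 ≈ 22.738*I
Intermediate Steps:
B(U) = 6 (B(U) = 2*3 = 6)
t = 157 (t = -3 + 16*(4 + 6) = -3 + 16*10 = -3 + 160 = 157)
w(O) = -489 (w(O) = -646 + 157 = -489)
√(F((16 + 21)²) + w(1077 - 1*(-757))) = √(-28 - 489) = √(-517) = I*√517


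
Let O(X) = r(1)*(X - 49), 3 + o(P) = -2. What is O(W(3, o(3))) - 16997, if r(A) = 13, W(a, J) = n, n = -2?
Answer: -17660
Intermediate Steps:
o(P) = -5 (o(P) = -3 - 2 = -5)
W(a, J) = -2
O(X) = -637 + 13*X (O(X) = 13*(X - 49) = 13*(-49 + X) = -637 + 13*X)
O(W(3, o(3))) - 16997 = (-637 + 13*(-2)) - 16997 = (-637 - 26) - 16997 = -663 - 16997 = -17660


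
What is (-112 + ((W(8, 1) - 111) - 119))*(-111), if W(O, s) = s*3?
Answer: 37629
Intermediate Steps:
W(O, s) = 3*s
(-112 + ((W(8, 1) - 111) - 119))*(-111) = (-112 + ((3*1 - 111) - 119))*(-111) = (-112 + ((3 - 111) - 119))*(-111) = (-112 + (-108 - 119))*(-111) = (-112 - 227)*(-111) = -339*(-111) = 37629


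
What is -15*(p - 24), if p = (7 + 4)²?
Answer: -1455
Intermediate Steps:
p = 121 (p = 11² = 121)
-15*(p - 24) = -15*(121 - 24) = -15*97 = -1455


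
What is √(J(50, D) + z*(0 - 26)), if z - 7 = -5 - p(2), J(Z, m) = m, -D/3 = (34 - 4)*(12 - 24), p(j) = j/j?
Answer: √1054 ≈ 32.465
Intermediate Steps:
p(j) = 1
D = 1080 (D = -3*(34 - 4)*(12 - 24) = -90*(-12) = -3*(-360) = 1080)
z = 1 (z = 7 + (-5 - 1*1) = 7 + (-5 - 1) = 7 - 6 = 1)
√(J(50, D) + z*(0 - 26)) = √(1080 + 1*(0 - 26)) = √(1080 + 1*(-26)) = √(1080 - 26) = √1054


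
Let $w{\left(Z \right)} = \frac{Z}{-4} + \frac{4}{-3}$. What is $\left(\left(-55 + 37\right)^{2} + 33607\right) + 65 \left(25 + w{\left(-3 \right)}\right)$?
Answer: $\frac{426217}{12} \approx 35518.0$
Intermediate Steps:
$w{\left(Z \right)} = - \frac{4}{3} - \frac{Z}{4}$ ($w{\left(Z \right)} = Z \left(- \frac{1}{4}\right) + 4 \left(- \frac{1}{3}\right) = - \frac{Z}{4} - \frac{4}{3} = - \frac{4}{3} - \frac{Z}{4}$)
$\left(\left(-55 + 37\right)^{2} + 33607\right) + 65 \left(25 + w{\left(-3 \right)}\right) = \left(\left(-55 + 37\right)^{2} + 33607\right) + 65 \left(25 - \frac{7}{12}\right) = \left(\left(-18\right)^{2} + 33607\right) + 65 \left(25 + \left(- \frac{4}{3} + \frac{3}{4}\right)\right) = \left(324 + 33607\right) + 65 \left(25 - \frac{7}{12}\right) = 33931 + 65 \cdot \frac{293}{12} = 33931 + \frac{19045}{12} = \frac{426217}{12}$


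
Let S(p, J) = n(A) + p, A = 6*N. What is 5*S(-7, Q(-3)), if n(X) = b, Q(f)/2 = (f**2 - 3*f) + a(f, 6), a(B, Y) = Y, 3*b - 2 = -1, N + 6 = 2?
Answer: -100/3 ≈ -33.333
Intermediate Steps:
N = -4 (N = -6 + 2 = -4)
b = 1/3 (b = 2/3 + (1/3)*(-1) = 2/3 - 1/3 = 1/3 ≈ 0.33333)
A = -24 (A = 6*(-4) = -24)
Q(f) = 12 - 6*f + 2*f**2 (Q(f) = 2*((f**2 - 3*f) + 6) = 2*(6 + f**2 - 3*f) = 12 - 6*f + 2*f**2)
n(X) = 1/3
S(p, J) = 1/3 + p
5*S(-7, Q(-3)) = 5*(1/3 - 7) = 5*(-20/3) = -100/3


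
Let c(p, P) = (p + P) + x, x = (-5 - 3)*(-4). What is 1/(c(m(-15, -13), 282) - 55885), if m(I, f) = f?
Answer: -1/55584 ≈ -1.7991e-5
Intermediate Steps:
x = 32 (x = -8*(-4) = 32)
c(p, P) = 32 + P + p (c(p, P) = (p + P) + 32 = (P + p) + 32 = 32 + P + p)
1/(c(m(-15, -13), 282) - 55885) = 1/((32 + 282 - 13) - 55885) = 1/(301 - 55885) = 1/(-55584) = -1/55584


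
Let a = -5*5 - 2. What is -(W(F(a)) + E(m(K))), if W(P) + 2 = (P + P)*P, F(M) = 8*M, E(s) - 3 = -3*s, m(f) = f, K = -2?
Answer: -93319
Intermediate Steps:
a = -27 (a = -25 - 2 = -27)
E(s) = 3 - 3*s
W(P) = -2 + 2*P**2 (W(P) = -2 + (P + P)*P = -2 + (2*P)*P = -2 + 2*P**2)
-(W(F(a)) + E(m(K))) = -((-2 + 2*(8*(-27))**2) + (3 - 3*(-2))) = -((-2 + 2*(-216)**2) + (3 + 6)) = -((-2 + 2*46656) + 9) = -((-2 + 93312) + 9) = -(93310 + 9) = -1*93319 = -93319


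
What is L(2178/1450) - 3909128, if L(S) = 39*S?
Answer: -2834075329/725 ≈ -3.9091e+6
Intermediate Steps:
L(2178/1450) - 3909128 = 39*(2178/1450) - 3909128 = 39*(2178*(1/1450)) - 3909128 = 39*(1089/725) - 3909128 = 42471/725 - 3909128 = -2834075329/725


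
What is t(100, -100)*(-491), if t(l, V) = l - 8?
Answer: -45172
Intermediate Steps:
t(l, V) = -8 + l
t(100, -100)*(-491) = (-8 + 100)*(-491) = 92*(-491) = -45172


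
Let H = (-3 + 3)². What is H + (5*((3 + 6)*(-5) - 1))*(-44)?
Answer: 10120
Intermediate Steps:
H = 0 (H = 0² = 0)
H + (5*((3 + 6)*(-5) - 1))*(-44) = 0 + (5*((3 + 6)*(-5) - 1))*(-44) = 0 + (5*(9*(-5) - 1))*(-44) = 0 + (5*(-45 - 1))*(-44) = 0 + (5*(-46))*(-44) = 0 - 230*(-44) = 0 + 10120 = 10120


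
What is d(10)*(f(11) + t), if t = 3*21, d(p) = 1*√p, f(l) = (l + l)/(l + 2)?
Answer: 841*√10/13 ≈ 204.57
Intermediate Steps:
f(l) = 2*l/(2 + l) (f(l) = (2*l)/(2 + l) = 2*l/(2 + l))
d(p) = √p
t = 63
d(10)*(f(11) + t) = √10*(2*11/(2 + 11) + 63) = √10*(2*11/13 + 63) = √10*(2*11*(1/13) + 63) = √10*(22/13 + 63) = √10*(841/13) = 841*√10/13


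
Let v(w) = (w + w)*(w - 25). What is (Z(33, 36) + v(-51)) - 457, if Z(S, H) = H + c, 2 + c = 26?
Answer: 7355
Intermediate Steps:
c = 24 (c = -2 + 26 = 24)
Z(S, H) = 24 + H (Z(S, H) = H + 24 = 24 + H)
v(w) = 2*w*(-25 + w) (v(w) = (2*w)*(-25 + w) = 2*w*(-25 + w))
(Z(33, 36) + v(-51)) - 457 = ((24 + 36) + 2*(-51)*(-25 - 51)) - 457 = (60 + 2*(-51)*(-76)) - 457 = (60 + 7752) - 457 = 7812 - 457 = 7355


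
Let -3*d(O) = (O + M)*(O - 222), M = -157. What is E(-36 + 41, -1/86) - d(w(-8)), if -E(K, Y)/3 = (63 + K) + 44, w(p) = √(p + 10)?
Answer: 33848/3 - 379*√2/3 ≈ 11104.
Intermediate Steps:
w(p) = √(10 + p)
d(O) = -(-222 + O)*(-157 + O)/3 (d(O) = -(O - 157)*(O - 222)/3 = -(-157 + O)*(-222 + O)/3 = -(-222 + O)*(-157 + O)/3)
E(K, Y) = -321 - 3*K (E(K, Y) = -3*((63 + K) + 44) = -3*(107 + K) = -321 - 3*K)
E(-36 + 41, -1/86) - d(w(-8)) = (-321 - 3*(-36 + 41)) - (-11618 - (√(10 - 8))²/3 + 379*√(10 - 8)/3) = (-321 - 3*5) - (-11618 - (√2)²/3 + 379*√2/3) = (-321 - 15) - (-11618 - ⅓*2 + 379*√2/3) = -336 - (-11618 - ⅔ + 379*√2/3) = -336 - (-34856/3 + 379*√2/3) = -336 + (34856/3 - 379*√2/3) = 33848/3 - 379*√2/3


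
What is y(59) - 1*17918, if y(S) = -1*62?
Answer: -17980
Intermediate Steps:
y(S) = -62
y(59) - 1*17918 = -62 - 1*17918 = -62 - 17918 = -17980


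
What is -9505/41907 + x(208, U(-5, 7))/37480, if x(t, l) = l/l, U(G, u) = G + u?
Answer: -356205493/1570674360 ≈ -0.22679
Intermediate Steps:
x(t, l) = 1
-9505/41907 + x(208, U(-5, 7))/37480 = -9505/41907 + 1/37480 = -356205493/1570674360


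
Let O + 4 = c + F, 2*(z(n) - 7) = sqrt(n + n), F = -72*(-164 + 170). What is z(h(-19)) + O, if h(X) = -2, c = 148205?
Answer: 147776 + I ≈ 1.4778e+5 + 1.0*I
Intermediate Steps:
F = -432 (F = -72*6 = -432)
z(n) = 7 + sqrt(2)*sqrt(n)/2 (z(n) = 7 + sqrt(n + n)/2 = 7 + sqrt(2*n)/2 = 7 + (sqrt(2)*sqrt(n))/2 = 7 + sqrt(2)*sqrt(n)/2)
O = 147769 (O = -4 + (148205 - 432) = -4 + 147773 = 147769)
z(h(-19)) + O = (7 + sqrt(2)*sqrt(-2)/2) + 147769 = (7 + sqrt(2)*(I*sqrt(2))/2) + 147769 = (7 + I) + 147769 = 147776 + I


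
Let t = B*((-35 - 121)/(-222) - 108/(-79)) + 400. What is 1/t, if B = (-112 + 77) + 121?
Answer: 2923/1689500 ≈ 0.0017301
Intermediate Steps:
B = 86 (B = -35 + 121 = 86)
t = 1689500/2923 (t = 86*((-35 - 121)/(-222) - 108/(-79)) + 400 = 86*(-156*(-1/222) - 108*(-1/79)) + 400 = 86*(26/37 + 108/79) + 400 = 86*(6050/2923) + 400 = 520300/2923 + 400 = 1689500/2923 ≈ 578.00)
1/t = 1/(1689500/2923) = 2923/1689500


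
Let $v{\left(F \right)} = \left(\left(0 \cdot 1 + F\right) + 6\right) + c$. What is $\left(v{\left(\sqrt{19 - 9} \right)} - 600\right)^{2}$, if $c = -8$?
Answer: $\left(602 - \sqrt{10}\right)^{2} \approx 3.5861 \cdot 10^{5}$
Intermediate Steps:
$v{\left(F \right)} = -2 + F$ ($v{\left(F \right)} = \left(\left(0 \cdot 1 + F\right) + 6\right) - 8 = \left(\left(0 + F\right) + 6\right) - 8 = \left(F + 6\right) - 8 = \left(6 + F\right) - 8 = -2 + F$)
$\left(v{\left(\sqrt{19 - 9} \right)} - 600\right)^{2} = \left(\left(-2 + \sqrt{19 - 9}\right) - 600\right)^{2} = \left(\left(-2 + \sqrt{10}\right) - 600\right)^{2} = \left(-602 + \sqrt{10}\right)^{2}$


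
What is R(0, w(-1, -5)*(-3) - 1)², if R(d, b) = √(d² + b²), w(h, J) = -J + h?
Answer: 169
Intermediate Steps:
w(h, J) = h - J
R(d, b) = √(b² + d²)
R(0, w(-1, -5)*(-3) - 1)² = (√(((-1 - 1*(-5))*(-3) - 1)² + 0²))² = (√(((-1 + 5)*(-3) - 1)² + 0))² = (√((4*(-3) - 1)² + 0))² = (√((-12 - 1)² + 0))² = (√((-13)² + 0))² = (√(169 + 0))² = (√169)² = 13² = 169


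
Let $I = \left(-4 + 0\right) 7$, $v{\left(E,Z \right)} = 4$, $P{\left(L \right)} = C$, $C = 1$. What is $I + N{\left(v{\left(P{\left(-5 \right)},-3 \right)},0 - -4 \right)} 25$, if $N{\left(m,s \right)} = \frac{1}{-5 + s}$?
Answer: $-53$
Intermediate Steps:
$P{\left(L \right)} = 1$
$I = -28$ ($I = \left(-4\right) 7 = -28$)
$I + N{\left(v{\left(P{\left(-5 \right)},-3 \right)},0 - -4 \right)} 25 = -28 + \frac{1}{-5 + \left(0 - -4\right)} 25 = -28 + \frac{1}{-5 + \left(0 + 4\right)} 25 = -28 + \frac{1}{-5 + 4} \cdot 25 = -28 + \frac{1}{-1} \cdot 25 = -28 - 25 = -53$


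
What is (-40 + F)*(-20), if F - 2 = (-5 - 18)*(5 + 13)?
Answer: 9040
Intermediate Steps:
F = -412 (F = 2 + (-5 - 18)*(5 + 13) = 2 - 23*18 = 2 - 414 = -412)
(-40 + F)*(-20) = (-40 - 412)*(-20) = -452*(-20) = 9040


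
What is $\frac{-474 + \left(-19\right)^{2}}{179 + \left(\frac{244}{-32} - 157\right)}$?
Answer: $- \frac{904}{115} \approx -7.8609$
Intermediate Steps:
$\frac{-474 + \left(-19\right)^{2}}{179 + \left(\frac{244}{-32} - 157\right)} = \frac{-474 + 361}{179 + \left(244 \left(- \frac{1}{32}\right) - 157\right)} = - \frac{113}{179 - \frac{1317}{8}} = - \frac{113}{\frac{115}{8}} = \left(-113\right) \frac{8}{115} = - \frac{904}{115}$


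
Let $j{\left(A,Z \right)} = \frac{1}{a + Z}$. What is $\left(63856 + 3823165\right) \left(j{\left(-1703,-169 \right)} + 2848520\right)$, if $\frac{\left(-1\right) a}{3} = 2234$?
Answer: $\frac{76077478247952299}{6871} \approx 1.1072 \cdot 10^{13}$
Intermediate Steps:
$a = -6702$ ($a = \left(-3\right) 2234 = -6702$)
$j{\left(A,Z \right)} = \frac{1}{-6702 + Z}$
$\left(63856 + 3823165\right) \left(j{\left(-1703,-169 \right)} + 2848520\right) = \left(63856 + 3823165\right) \left(\frac{1}{-6702 - 169} + 2848520\right) = 3887021 \left(\frac{1}{-6871} + 2848520\right) = 3887021 \left(- \frac{1}{6871} + 2848520\right) = 3887021 \cdot \frac{19572180919}{6871} = \frac{76077478247952299}{6871}$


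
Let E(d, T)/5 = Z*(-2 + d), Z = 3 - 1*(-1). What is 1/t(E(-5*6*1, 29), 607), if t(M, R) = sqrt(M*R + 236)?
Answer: -I*sqrt(101)/6262 ≈ -0.0016049*I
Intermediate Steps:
Z = 4 (Z = 3 + 1 = 4)
E(d, T) = -40 + 20*d (E(d, T) = 5*(4*(-2 + d)) = 5*(-8 + 4*d) = -40 + 20*d)
t(M, R) = sqrt(236 + M*R)
1/t(E(-5*6*1, 29), 607) = 1/(sqrt(236 + (-40 + 20*(-5*6*1))*607)) = 1/(sqrt(236 + (-40 + 20*(-30*1))*607)) = 1/(sqrt(236 + (-40 + 20*(-30))*607)) = 1/(sqrt(236 + (-40 - 600)*607)) = 1/(sqrt(236 - 640*607)) = 1/(sqrt(236 - 388480)) = 1/(sqrt(-388244)) = 1/(62*I*sqrt(101)) = -I*sqrt(101)/6262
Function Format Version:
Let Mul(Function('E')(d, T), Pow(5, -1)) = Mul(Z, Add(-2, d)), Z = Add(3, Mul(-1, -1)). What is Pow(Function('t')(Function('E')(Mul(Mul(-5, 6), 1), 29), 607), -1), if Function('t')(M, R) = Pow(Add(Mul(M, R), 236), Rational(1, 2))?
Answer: Mul(Rational(-1, 6262), I, Pow(101, Rational(1, 2))) ≈ Mul(-0.0016049, I)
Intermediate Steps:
Z = 4 (Z = Add(3, 1) = 4)
Function('E')(d, T) = Add(-40, Mul(20, d)) (Function('E')(d, T) = Mul(5, Mul(4, Add(-2, d))) = Mul(5, Add(-8, Mul(4, d))) = Add(-40, Mul(20, d)))
Function('t')(M, R) = Pow(Add(236, Mul(M, R)), Rational(1, 2))
Pow(Function('t')(Function('E')(Mul(Mul(-5, 6), 1), 29), 607), -1) = Pow(Pow(Add(236, Mul(Add(-40, Mul(20, Mul(Mul(-5, 6), 1))), 607)), Rational(1, 2)), -1) = Pow(Pow(Add(236, Mul(Add(-40, Mul(20, Mul(-30, 1))), 607)), Rational(1, 2)), -1) = Pow(Pow(Add(236, Mul(Add(-40, Mul(20, -30)), 607)), Rational(1, 2)), -1) = Pow(Pow(Add(236, Mul(Add(-40, -600), 607)), Rational(1, 2)), -1) = Pow(Pow(Add(236, Mul(-640, 607)), Rational(1, 2)), -1) = Pow(Pow(Add(236, -388480), Rational(1, 2)), -1) = Pow(Pow(-388244, Rational(1, 2)), -1) = Pow(Mul(62, I, Pow(101, Rational(1, 2))), -1) = Mul(Rational(-1, 6262), I, Pow(101, Rational(1, 2)))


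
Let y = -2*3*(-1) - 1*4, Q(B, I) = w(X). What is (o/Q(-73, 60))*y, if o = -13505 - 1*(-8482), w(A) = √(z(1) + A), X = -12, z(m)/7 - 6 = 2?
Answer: -5023*√11/11 ≈ -1514.5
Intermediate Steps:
z(m) = 56 (z(m) = 42 + 7*2 = 42 + 14 = 56)
w(A) = √(56 + A)
o = -5023 (o = -13505 + 8482 = -5023)
Q(B, I) = 2*√11 (Q(B, I) = √(56 - 12) = √44 = 2*√11)
y = 2 (y = -6*(-1) - 4 = 6 - 4 = 2)
(o/Q(-73, 60))*y = -5023*√11/22*2 = -5023*√11/11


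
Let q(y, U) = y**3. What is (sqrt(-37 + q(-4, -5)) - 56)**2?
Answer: (56 - I*sqrt(101))**2 ≈ 3035.0 - 1125.6*I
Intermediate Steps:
(sqrt(-37 + q(-4, -5)) - 56)**2 = (sqrt(-37 + (-4)**3) - 56)**2 = (sqrt(-37 - 64) - 56)**2 = (sqrt(-101) - 56)**2 = (I*sqrt(101) - 56)**2 = (-56 + I*sqrt(101))**2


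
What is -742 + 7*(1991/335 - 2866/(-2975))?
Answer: -19751783/28475 ≈ -693.65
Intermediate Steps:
-742 + 7*(1991/335 - 2866/(-2975)) = -742 + 7*(1991*(1/335) - 2866*(-1/2975)) = -742 + 7*(1991/335 + 2866/2975) = -742 + 7*(1376667/199325) = -742 + 1376667/28475 = -19751783/28475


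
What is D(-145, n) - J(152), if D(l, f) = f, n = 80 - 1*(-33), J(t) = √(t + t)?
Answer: 113 - 4*√19 ≈ 95.564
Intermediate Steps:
J(t) = √2*√t (J(t) = √(2*t) = √2*√t)
n = 113 (n = 80 + 33 = 113)
D(-145, n) - J(152) = 113 - √2*√152 = 113 - √2*2*√38 = 113 - 4*√19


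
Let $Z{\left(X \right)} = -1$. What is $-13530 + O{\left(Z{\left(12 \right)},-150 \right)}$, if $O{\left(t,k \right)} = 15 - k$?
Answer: $-13365$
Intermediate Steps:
$-13530 + O{\left(Z{\left(12 \right)},-150 \right)} = -13530 + \left(15 - -150\right) = -13530 + \left(15 + 150\right) = -13530 + 165 = -13365$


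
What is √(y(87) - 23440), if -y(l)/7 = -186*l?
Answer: √89834 ≈ 299.72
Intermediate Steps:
y(l) = 1302*l (y(l) = -(-1302)*l = 1302*l)
√(y(87) - 23440) = √(1302*87 - 23440) = √(113274 - 23440) = √89834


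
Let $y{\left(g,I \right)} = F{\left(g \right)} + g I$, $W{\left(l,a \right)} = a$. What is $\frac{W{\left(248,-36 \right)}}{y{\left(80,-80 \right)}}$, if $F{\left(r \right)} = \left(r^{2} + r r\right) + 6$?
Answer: $- \frac{18}{3203} \approx -0.0056197$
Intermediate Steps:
$F{\left(r \right)} = 6 + 2 r^{2}$ ($F{\left(r \right)} = \left(r^{2} + r^{2}\right) + 6 = 2 r^{2} + 6 = 6 + 2 r^{2}$)
$y{\left(g,I \right)} = 6 + 2 g^{2} + I g$ ($y{\left(g,I \right)} = \left(6 + 2 g^{2}\right) + g I = \left(6 + 2 g^{2}\right) + I g = 6 + 2 g^{2} + I g$)
$\frac{W{\left(248,-36 \right)}}{y{\left(80,-80 \right)}} = - \frac{36}{6 + 2 \cdot 80^{2} - 6400} = - \frac{36}{6 + 2 \cdot 6400 - 6400} = - \frac{36}{6 + 12800 - 6400} = - \frac{36}{6406} = \left(-36\right) \frac{1}{6406} = - \frac{18}{3203}$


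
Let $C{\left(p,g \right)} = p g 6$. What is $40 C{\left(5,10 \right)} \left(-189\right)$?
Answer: $-2268000$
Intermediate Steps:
$C{\left(p,g \right)} = 6 g p$ ($C{\left(p,g \right)} = g p 6 = 6 g p$)
$40 C{\left(5,10 \right)} \left(-189\right) = 40 \cdot 6 \cdot 10 \cdot 5 \left(-189\right) = 40 \cdot 300 \left(-189\right) = 12000 \left(-189\right) = -2268000$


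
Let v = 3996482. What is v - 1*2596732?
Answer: 1399750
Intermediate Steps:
v - 1*2596732 = 3996482 - 1*2596732 = 3996482 - 2596732 = 1399750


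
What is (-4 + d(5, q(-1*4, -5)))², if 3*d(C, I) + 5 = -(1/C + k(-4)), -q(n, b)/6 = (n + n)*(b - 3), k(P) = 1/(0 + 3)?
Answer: 69169/2025 ≈ 34.158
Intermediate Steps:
k(P) = ⅓ (k(P) = 1/3 = ⅓)
q(n, b) = -12*n*(-3 + b) (q(n, b) = -6*(n + n)*(b - 3) = -6*2*n*(-3 + b) = -12*n*(-3 + b))
d(C, I) = -16/9 - 1/(3*C) (d(C, I) = -5/3 + (-(1/C + ⅓))/3 = -5/3 + (-(⅓ + 1/C))/3 = -5/3 + (-⅓ - 1/C)/3 = -5/3 + (-⅑ - 1/(3*C)) = -16/9 - 1/(3*C))
(-4 + d(5, q(-1*4, -5)))² = (-4 + (⅑)*(-3 - 16*5)/5)² = (-4 + (⅑)*(⅕)*(-3 - 80))² = (-4 + (⅑)*(⅕)*(-83))² = (-4 - 83/45)² = (-263/45)² = 69169/2025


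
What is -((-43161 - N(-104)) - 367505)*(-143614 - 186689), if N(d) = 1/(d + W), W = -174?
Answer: -37709090549541/278 ≈ -1.3564e+11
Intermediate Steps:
N(d) = 1/(-174 + d) (N(d) = 1/(d - 174) = 1/(-174 + d))
-((-43161 - N(-104)) - 367505)*(-143614 - 186689) = -((-43161 - 1/(-174 - 104)) - 367505)*(-143614 - 186689) = -((-43161 - 1/(-278)) - 367505)*(-330303) = -((-43161 - 1*(-1/278)) - 367505)*(-330303) = -((-43161 + 1/278) - 367505)*(-330303) = -(-11998757/278 - 367505)*(-330303) = -(-114165147)*(-330303)/278 = -1*37709090549541/278 = -37709090549541/278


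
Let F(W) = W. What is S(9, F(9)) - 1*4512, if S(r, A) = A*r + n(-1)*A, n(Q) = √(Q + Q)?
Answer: -4431 + 9*I*√2 ≈ -4431.0 + 12.728*I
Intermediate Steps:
n(Q) = √2*√Q (n(Q) = √(2*Q) = √2*√Q)
S(r, A) = A*r + I*A*√2 (S(r, A) = A*r + (√2*√(-1))*A = A*r + (√2*I)*A = A*r + (I*√2)*A = A*r + I*A*√2)
S(9, F(9)) - 1*4512 = 9*(9 + I*√2) - 1*4512 = (81 + 9*I*√2) - 4512 = -4431 + 9*I*√2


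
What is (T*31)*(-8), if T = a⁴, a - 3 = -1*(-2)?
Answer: -155000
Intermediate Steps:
a = 5 (a = 3 - 1*(-2) = 3 + 2 = 5)
T = 625 (T = 5⁴ = 625)
(T*31)*(-8) = (625*31)*(-8) = 19375*(-8) = -155000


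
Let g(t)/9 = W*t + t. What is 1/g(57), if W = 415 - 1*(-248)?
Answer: 1/340632 ≈ 2.9357e-6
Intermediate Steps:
W = 663 (W = 415 + 248 = 663)
g(t) = 5976*t (g(t) = 9*(663*t + t) = 9*(664*t) = 5976*t)
1/g(57) = 1/(5976*57) = 1/340632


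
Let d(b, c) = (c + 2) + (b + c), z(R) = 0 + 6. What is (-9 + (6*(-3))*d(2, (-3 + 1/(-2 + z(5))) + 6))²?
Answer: 39204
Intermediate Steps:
z(R) = 6
d(b, c) = 2 + b + 2*c (d(b, c) = (2 + c) + (b + c) = 2 + b + 2*c)
(-9 + (6*(-3))*d(2, (-3 + 1/(-2 + z(5))) + 6))² = (-9 + (6*(-3))*(2 + 2 + 2*((-3 + 1/(-2 + 6)) + 6)))² = (-9 - 18*(2 + 2 + 2*((-3 + 1/4) + 6)))² = (-9 - 18*(2 + 2 + 2*((-3 + ¼) + 6)))² = (-9 - 18*(2 + 2 + 2*(-11/4 + 6)))² = (-9 - 18*(2 + 2 + 2*(13/4)))² = (-9 - 18*(2 + 2 + 13/2))² = (-9 - 18*21/2)² = (-9 - 189)² = (-198)² = 39204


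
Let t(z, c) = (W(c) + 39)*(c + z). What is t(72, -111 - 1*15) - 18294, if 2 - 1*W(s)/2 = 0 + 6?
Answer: -19968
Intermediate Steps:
W(s) = -8 (W(s) = 4 - 2*(0 + 6) = 4 - 2*6 = 4 - 12 = -8)
t(z, c) = 31*c + 31*z (t(z, c) = (-8 + 39)*(c + z) = 31*(c + z) = 31*c + 31*z)
t(72, -111 - 1*15) - 18294 = (31*(-111 - 1*15) + 31*72) - 18294 = (31*(-111 - 15) + 2232) - 18294 = (31*(-126) + 2232) - 18294 = (-3906 + 2232) - 18294 = -1674 - 18294 = -19968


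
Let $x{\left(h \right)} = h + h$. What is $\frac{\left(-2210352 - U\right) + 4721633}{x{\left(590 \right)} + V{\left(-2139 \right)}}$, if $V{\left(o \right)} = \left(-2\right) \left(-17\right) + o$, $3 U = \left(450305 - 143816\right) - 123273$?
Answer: $- \frac{2450209}{925} \approx -2648.9$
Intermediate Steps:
$U = 61072$ ($U = \frac{\left(450305 - 143816\right) - 123273}{3} = \frac{306489 - 123273}{3} = \frac{1}{3} \cdot 183216 = 61072$)
$V{\left(o \right)} = 34 + o$
$x{\left(h \right)} = 2 h$
$\frac{\left(-2210352 - U\right) + 4721633}{x{\left(590 \right)} + V{\left(-2139 \right)}} = \frac{\left(-2210352 - 61072\right) + 4721633}{2 \cdot 590 + \left(34 - 2139\right)} = \frac{\left(-2210352 - 61072\right) + 4721633}{1180 - 2105} = \frac{-2271424 + 4721633}{-925} = 2450209 \left(- \frac{1}{925}\right) = - \frac{2450209}{925}$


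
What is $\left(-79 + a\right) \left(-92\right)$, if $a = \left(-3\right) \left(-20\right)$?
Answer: $1748$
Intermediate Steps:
$a = 60$
$\left(-79 + a\right) \left(-92\right) = \left(-79 + 60\right) \left(-92\right) = \left(-19\right) \left(-92\right) = 1748$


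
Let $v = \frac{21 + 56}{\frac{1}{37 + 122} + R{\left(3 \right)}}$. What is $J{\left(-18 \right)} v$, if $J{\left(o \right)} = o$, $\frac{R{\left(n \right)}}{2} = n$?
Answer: $- \frac{220374}{955} \approx -230.76$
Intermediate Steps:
$R{\left(n \right)} = 2 n$
$v = \frac{12243}{955}$ ($v = \frac{21 + 56}{\frac{1}{37 + 122} + 2 \cdot 3} = \frac{77}{\frac{1}{159} + 6} = \frac{77}{\frac{955}{159}} = 77 \cdot \frac{159}{955} = \frac{12243}{955} \approx 12.82$)
$J{\left(-18 \right)} v = \left(-18\right) \frac{12243}{955} = - \frac{220374}{955}$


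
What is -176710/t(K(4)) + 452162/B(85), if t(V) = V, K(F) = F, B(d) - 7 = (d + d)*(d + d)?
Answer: -2553173661/57814 ≈ -44162.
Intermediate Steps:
B(d) = 7 + 4*d**2 (B(d) = 7 + (d + d)*(d + d) = 7 + (2*d)*(2*d) = 7 + 4*d**2)
-176710/t(K(4)) + 452162/B(85) = -176710/4 + 452162/(7 + 4*85**2) = -176710*1/4 + 452162/(7 + 4*7225) = -88355/2 + 452162/(7 + 28900) = -88355/2 + 452162/28907 = -2553173661/57814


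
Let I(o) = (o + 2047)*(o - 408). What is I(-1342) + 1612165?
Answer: 378415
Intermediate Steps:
I(o) = (-408 + o)*(2047 + o) (I(o) = (2047 + o)*(-408 + o) = (-408 + o)*(2047 + o))
I(-1342) + 1612165 = (-835176 + (-1342)**2 + 1639*(-1342)) + 1612165 = (-835176 + 1800964 - 2199538) + 1612165 = -1233750 + 1612165 = 378415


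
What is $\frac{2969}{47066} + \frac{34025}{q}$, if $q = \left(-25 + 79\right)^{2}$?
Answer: $\frac{805039127}{68622228} \approx 11.731$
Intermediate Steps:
$q = 2916$ ($q = 54^{2} = 2916$)
$\frac{2969}{47066} + \frac{34025}{q} = \frac{2969}{47066} + \frac{34025}{2916} = \frac{805039127}{68622228}$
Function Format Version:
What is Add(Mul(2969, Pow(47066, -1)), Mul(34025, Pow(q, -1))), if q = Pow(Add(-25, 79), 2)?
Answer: Rational(805039127, 68622228) ≈ 11.731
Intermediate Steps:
q = 2916 (q = Pow(54, 2) = 2916)
Add(Mul(2969, Pow(47066, -1)), Mul(34025, Pow(q, -1))) = Add(Mul(2969, Pow(47066, -1)), Mul(34025, Pow(2916, -1))) = Add(Mul(2969, Rational(1, 47066)), Mul(34025, Rational(1, 2916))) = Add(Rational(2969, 47066), Rational(34025, 2916)) = Rational(805039127, 68622228)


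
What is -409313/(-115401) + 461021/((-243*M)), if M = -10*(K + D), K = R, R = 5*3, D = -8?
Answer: 20054899517/654323670 ≈ 30.650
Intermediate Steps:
R = 15
K = 15
M = -70 (M = -10*(15 - 8) = -10*7 = -70)
-409313/(-115401) + 461021/((-243*M)) = -409313/(-115401) + 461021/((-243*(-70))) = -409313*(-1/115401) + 461021/17010 = 409313/115401 + 461021*(1/17010) = 409313/115401 + 461021/17010 = 20054899517/654323670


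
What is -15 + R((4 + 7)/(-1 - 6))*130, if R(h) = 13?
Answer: 1675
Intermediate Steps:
-15 + R((4 + 7)/(-1 - 6))*130 = -15 + 13*130 = -15 + 1690 = 1675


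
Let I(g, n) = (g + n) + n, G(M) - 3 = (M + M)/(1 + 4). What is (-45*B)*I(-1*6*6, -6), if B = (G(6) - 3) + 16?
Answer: 39744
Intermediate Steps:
G(M) = 3 + 2*M/5 (G(M) = 3 + (M + M)/(1 + 4) = 3 + (2*M)/5 = 3 + (2*M)*(⅕) = 3 + 2*M/5)
I(g, n) = g + 2*n
B = 92/5 (B = ((3 + (⅖)*6) - 3) + 16 = ((3 + 12/5) - 3) + 16 = (27/5 - 3) + 16 = 12/5 + 16 = 92/5 ≈ 18.400)
(-45*B)*I(-1*6*6, -6) = (-45*92/5)*(-1*6*6 + 2*(-6)) = -828*(-6*6 - 12) = -828*(-36 - 12) = -828*(-48) = 39744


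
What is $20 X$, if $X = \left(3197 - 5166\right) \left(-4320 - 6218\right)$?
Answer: $414986440$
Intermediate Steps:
$X = 20749322$ ($X = \left(-1969\right) \left(-10538\right) = 20749322$)
$20 X = 20 \cdot 20749322 = 414986440$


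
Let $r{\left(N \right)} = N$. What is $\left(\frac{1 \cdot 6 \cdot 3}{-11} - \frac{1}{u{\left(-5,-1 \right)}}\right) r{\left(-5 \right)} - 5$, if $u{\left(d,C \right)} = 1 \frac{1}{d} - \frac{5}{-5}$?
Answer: $\frac{415}{44} \approx 9.4318$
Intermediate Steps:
$u{\left(d,C \right)} = 1 + \frac{1}{d}$ ($u{\left(d,C \right)} = \frac{1}{d} - -1 = \frac{1}{d} + 1 = 1 + \frac{1}{d}$)
$\left(\frac{1 \cdot 6 \cdot 3}{-11} - \frac{1}{u{\left(-5,-1 \right)}}\right) r{\left(-5 \right)} - 5 = \left(\frac{1 \cdot 6 \cdot 3}{-11} - \frac{1}{\frac{1}{-5} \left(1 - 5\right)}\right) \left(-5\right) - 5 = \left(6 \cdot 3 \left(- \frac{1}{11}\right) - \frac{1}{\left(- \frac{1}{5}\right) \left(-4\right)}\right) \left(-5\right) - 5 = \left(18 \left(- \frac{1}{11}\right) - \frac{1}{\frac{4}{5}}\right) \left(-5\right) - 5 = \left(- \frac{18}{11} - \frac{5}{4}\right) \left(-5\right) - 5 = \left(- \frac{127}{44}\right) \left(-5\right) - 5 = \frac{635}{44} - 5 = \frac{415}{44}$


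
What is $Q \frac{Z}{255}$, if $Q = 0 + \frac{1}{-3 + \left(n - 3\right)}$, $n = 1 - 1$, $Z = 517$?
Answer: $- \frac{517}{1530} \approx -0.33791$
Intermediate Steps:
$n = 0$
$Q = - \frac{1}{6}$ ($Q = 0 + \frac{1}{-3 + \left(0 - 3\right)} = 0 + \frac{1}{-3 - 3} = 0 + \frac{1}{-6} = 0 - \frac{1}{6} = - \frac{1}{6} \approx -0.16667$)
$Q \frac{Z}{255} = - \frac{517 \cdot \frac{1}{255}}{6} = \left(- \frac{1}{6}\right) \frac{517}{255} = - \frac{517}{1530}$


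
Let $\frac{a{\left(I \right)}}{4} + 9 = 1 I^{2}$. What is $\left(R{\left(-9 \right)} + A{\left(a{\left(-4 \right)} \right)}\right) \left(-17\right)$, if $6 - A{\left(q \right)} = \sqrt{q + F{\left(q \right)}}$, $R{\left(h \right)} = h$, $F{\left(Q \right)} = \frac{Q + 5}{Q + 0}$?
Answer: $51 + \frac{17 \sqrt{5719}}{14} \approx 142.83$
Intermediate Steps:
$F{\left(Q \right)} = \frac{5 + Q}{Q}$
$a{\left(I \right)} = -36 + 4 I^{2}$ ($a{\left(I \right)} = -36 + 4 \cdot 1 I^{2} = -36 + 4 I^{2}$)
$A{\left(q \right)} = 6 - \sqrt{q + \frac{5 + q}{q}}$
$\left(R{\left(-9 \right)} + A{\left(a{\left(-4 \right)} \right)}\right) \left(-17\right) = \left(-9 + \left(6 - \sqrt{1 - \left(36 - 4 \left(-4\right)^{2}\right) + \frac{5}{-36 + 4 \left(-4\right)^{2}}}\right)\right) \left(-17\right) = \left(-9 + \left(6 - \sqrt{1 + \left(-36 + 4 \cdot 16\right) + \frac{5}{-36 + 4 \cdot 16}}\right)\right) \left(-17\right) = \left(-9 + \left(6 - \sqrt{1 + \left(-36 + 64\right) + \frac{5}{-36 + 64}}\right)\right) \left(-17\right) = \left(-9 + \left(6 - \sqrt{1 + 28 + \frac{5}{28}}\right)\right) \left(-17\right) = \left(-9 + \left(6 - \sqrt{\frac{817}{28}}\right)\right) \left(-17\right) = \left(-9 + \left(6 - \frac{\sqrt{5719}}{14}\right)\right) \left(-17\right) = \left(-3 - \frac{\sqrt{5719}}{14}\right) \left(-17\right) = 51 + \frac{17 \sqrt{5719}}{14}$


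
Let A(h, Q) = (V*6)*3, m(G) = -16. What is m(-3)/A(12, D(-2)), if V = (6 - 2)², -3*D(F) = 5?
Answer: -1/18 ≈ -0.055556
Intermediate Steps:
D(F) = -5/3 (D(F) = -⅓*5 = -5/3)
V = 16 (V = 4² = 16)
A(h, Q) = 288 (A(h, Q) = (16*6)*3 = 96*3 = 288)
m(-3)/A(12, D(-2)) = -16/288 = -16*1/288 = -1/18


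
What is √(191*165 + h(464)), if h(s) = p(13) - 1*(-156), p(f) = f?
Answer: 178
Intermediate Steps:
h(s) = 169 (h(s) = 13 - 1*(-156) = 13 + 156 = 169)
√(191*165 + h(464)) = √(191*165 + 169) = √(31515 + 169) = √31684 = 178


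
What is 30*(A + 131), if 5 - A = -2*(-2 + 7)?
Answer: 4380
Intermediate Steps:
A = 15 (A = 5 - (-2)*(-2 + 7) = 5 - (-2)*5 = 5 - 1*(-10) = 5 + 10 = 15)
30*(A + 131) = 30*(15 + 131) = 30*146 = 4380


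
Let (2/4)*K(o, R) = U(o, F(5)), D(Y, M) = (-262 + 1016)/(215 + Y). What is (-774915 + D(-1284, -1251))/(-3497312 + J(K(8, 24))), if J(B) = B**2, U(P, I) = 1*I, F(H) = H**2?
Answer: 828384889/3735954028 ≈ 0.22173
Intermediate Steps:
D(Y, M) = 754/(215 + Y)
U(P, I) = I
K(o, R) = 50 (K(o, R) = 2*5**2 = 2*25 = 50)
(-774915 + D(-1284, -1251))/(-3497312 + J(K(8, 24))) = (-774915 + 754/(215 - 1284))/(-3497312 + 50**2) = (-774915 + 754/(-1069))/(-3497312 + 2500) = (-774915 + 754*(-1/1069))/(-3494812) = (-774915 - 754/1069)*(-1/3494812) = -828384889/1069*(-1/3494812) = 828384889/3735954028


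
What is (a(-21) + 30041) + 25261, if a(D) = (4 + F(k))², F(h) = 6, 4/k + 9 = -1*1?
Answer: 55402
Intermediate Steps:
k = -⅖ (k = 4/(-9 - 1*1) = 4/(-9 - 1) = 4/(-10) = 4*(-⅒) = -⅖ ≈ -0.40000)
a(D) = 100 (a(D) = (4 + 6)² = 10² = 100)
(a(-21) + 30041) + 25261 = (100 + 30041) + 25261 = 30141 + 25261 = 55402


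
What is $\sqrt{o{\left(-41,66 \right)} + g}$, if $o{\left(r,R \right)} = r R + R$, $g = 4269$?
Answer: $3 \sqrt{181} \approx 40.361$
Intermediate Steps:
$o{\left(r,R \right)} = R + R r$ ($o{\left(r,R \right)} = R r + R = R + R r$)
$\sqrt{o{\left(-41,66 \right)} + g} = \sqrt{66 \left(1 - 41\right) + 4269} = \sqrt{66 \left(-40\right) + 4269} = \sqrt{-2640 + 4269} = \sqrt{1629} = 3 \sqrt{181}$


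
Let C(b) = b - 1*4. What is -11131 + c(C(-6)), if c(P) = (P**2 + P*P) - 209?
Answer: -11140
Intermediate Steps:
C(b) = -4 + b (C(b) = b - 4 = -4 + b)
c(P) = -209 + 2*P**2 (c(P) = (P**2 + P**2) - 209 = 2*P**2 - 209 = -209 + 2*P**2)
-11131 + c(C(-6)) = -11131 + (-209 + 2*(-4 - 6)**2) = -11131 + (-209 + 2*(-10)**2) = -11131 + (-209 + 2*100) = -11131 + (-209 + 200) = -11131 - 9 = -11140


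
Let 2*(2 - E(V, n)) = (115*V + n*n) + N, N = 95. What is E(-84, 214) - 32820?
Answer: -101867/2 ≈ -50934.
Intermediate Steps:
E(V, n) = -91/2 - 115*V/2 - n**2/2 (E(V, n) = 2 - ((115*V + n*n) + 95)/2 = 2 - ((115*V + n**2) + 95)/2 = 2 - ((n**2 + 115*V) + 95)/2 = 2 - (95 + n**2 + 115*V)/2 = 2 + (-95/2 - 115*V/2 - n**2/2) = -91/2 - 115*V/2 - n**2/2)
E(-84, 214) - 32820 = (-91/2 - 115/2*(-84) - 1/2*214**2) - 32820 = (-91/2 + 4830 - 1/2*45796) - 32820 = (-91/2 + 4830 - 22898) - 32820 = -36227/2 - 32820 = -101867/2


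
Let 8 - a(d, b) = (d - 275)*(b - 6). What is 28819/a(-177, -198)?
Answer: -28819/92200 ≈ -0.31257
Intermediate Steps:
a(d, b) = 8 - (-275 + d)*(-6 + b) (a(d, b) = 8 - (d - 275)*(b - 6) = 8 - (-275 + d)*(-6 + b))
28819/a(-177, -198) = 28819/(-1642 + 6*(-177) + 275*(-198) - 1*(-198)*(-177)) = 28819/(-1642 - 1062 - 54450 - 35046) = 28819/(-92200) = 28819*(-1/92200) = -28819/92200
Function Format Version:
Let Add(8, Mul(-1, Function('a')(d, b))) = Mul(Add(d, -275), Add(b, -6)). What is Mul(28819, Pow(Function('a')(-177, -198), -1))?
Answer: Rational(-28819, 92200) ≈ -0.31257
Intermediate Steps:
Function('a')(d, b) = Add(8, Mul(-1, Add(-275, d), Add(-6, b))) (Function('a')(d, b) = Add(8, Mul(-1, Mul(Add(d, -275), Add(b, -6)))) = Add(8, Mul(-1, Mul(Add(-275, d), Add(-6, b)))) = Add(8, Mul(-1, Add(-275, d), Add(-6, b))))
Mul(28819, Pow(Function('a')(-177, -198), -1)) = Mul(28819, Pow(Add(-1642, Mul(6, -177), Mul(275, -198), Mul(-1, -198, -177)), -1)) = Mul(28819, Pow(Add(-1642, -1062, -54450, -35046), -1)) = Mul(28819, Pow(-92200, -1)) = Mul(28819, Rational(-1, 92200)) = Rational(-28819, 92200)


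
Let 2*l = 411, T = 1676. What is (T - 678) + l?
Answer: 2407/2 ≈ 1203.5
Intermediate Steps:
l = 411/2 (l = (½)*411 = 411/2 ≈ 205.50)
(T - 678) + l = (1676 - 678) + 411/2 = 998 + 411/2 = 2407/2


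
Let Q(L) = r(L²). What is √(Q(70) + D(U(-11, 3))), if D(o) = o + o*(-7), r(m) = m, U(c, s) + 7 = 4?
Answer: √4918 ≈ 70.128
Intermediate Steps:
U(c, s) = -3 (U(c, s) = -7 + 4 = -3)
Q(L) = L²
D(o) = -6*o (D(o) = o - 7*o = -6*o)
√(Q(70) + D(U(-11, 3))) = √(70² - 6*(-3)) = √(4900 + 18) = √4918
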